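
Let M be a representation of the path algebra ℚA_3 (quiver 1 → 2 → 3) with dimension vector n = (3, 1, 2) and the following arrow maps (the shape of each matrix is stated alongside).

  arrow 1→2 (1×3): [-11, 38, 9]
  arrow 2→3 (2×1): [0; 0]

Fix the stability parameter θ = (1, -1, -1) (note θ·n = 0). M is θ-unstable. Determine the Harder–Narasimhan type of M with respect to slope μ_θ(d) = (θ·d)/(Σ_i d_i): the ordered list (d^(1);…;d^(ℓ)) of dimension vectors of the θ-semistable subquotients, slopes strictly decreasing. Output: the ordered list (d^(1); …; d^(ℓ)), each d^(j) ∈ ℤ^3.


Barcode: M ≅ I[1,1]^2, I[1,2], I[3,3]^2. HN layers by μ_θ (3 steps, strictly decreasing):
  μ^(1)=1; μ^(2)=0; μ^(3)=-1

((2, 0, 0); (1, 1, 0); (0, 0, 2))


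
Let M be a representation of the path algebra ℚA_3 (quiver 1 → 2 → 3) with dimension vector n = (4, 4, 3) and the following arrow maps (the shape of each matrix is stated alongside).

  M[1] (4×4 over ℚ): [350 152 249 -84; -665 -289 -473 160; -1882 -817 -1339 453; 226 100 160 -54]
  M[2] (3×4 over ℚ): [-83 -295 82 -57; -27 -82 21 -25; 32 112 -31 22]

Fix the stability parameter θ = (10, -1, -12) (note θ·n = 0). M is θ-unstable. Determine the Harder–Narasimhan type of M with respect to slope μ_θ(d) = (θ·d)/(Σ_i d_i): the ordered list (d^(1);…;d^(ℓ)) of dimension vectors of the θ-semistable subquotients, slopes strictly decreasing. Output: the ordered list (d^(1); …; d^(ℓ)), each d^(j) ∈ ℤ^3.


Barcode: M ≅ I[1,1], I[1,3]^3, I[2,2]. HN layers by μ_θ (2 steps, strictly decreasing):
  μ^(1)=10; μ^(2)=-1

((1, 0, 0); (3, 4, 3))


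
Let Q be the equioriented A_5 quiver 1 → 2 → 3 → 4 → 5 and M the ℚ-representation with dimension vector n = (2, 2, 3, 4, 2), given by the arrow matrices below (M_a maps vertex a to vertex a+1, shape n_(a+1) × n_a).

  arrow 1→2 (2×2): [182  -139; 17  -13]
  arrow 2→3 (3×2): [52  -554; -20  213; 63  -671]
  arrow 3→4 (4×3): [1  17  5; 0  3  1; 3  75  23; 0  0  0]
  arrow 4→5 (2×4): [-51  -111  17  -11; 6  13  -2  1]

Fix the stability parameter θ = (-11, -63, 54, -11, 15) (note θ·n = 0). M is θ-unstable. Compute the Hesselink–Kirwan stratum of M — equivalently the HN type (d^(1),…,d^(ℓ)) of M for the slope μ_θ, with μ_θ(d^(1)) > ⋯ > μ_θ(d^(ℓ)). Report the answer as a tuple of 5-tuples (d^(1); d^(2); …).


Via rank(M_{q-1}∘⋯∘M_p): M ≅ I[1,3], I[1,5], I[3,4], I[4,4], I[4,5].
μ_θ-semistable layers: μ^(1)=54; μ^(2)=43/2; μ^(3)=58/3; μ^(4)=15; μ^(5)=-11; μ^(6)=-37

((0, 0, 1, 0, 0); (0, 0, 1, 1, 0); (0, 0, 1, 1, 1); (0, 0, 0, 0, 1); (0, 0, 0, 2, 0); (2, 2, 0, 0, 0))


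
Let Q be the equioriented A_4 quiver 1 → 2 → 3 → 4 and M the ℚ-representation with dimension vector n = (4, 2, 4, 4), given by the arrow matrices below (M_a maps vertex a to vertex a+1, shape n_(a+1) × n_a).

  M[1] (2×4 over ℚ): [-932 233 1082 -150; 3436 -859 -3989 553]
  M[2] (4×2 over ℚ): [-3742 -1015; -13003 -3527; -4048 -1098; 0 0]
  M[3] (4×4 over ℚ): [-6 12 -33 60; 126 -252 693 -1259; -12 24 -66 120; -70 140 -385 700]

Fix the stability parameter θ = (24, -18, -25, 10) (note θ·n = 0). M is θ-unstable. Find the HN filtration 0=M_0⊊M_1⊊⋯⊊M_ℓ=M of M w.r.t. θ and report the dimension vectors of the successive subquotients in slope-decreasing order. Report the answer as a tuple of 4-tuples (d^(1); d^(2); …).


Interval decomposition of M: I[1,1]^2, I[1,3]^2, I[3,4]^2, I[4,4]^2.
HN type (ℓ=4): μ^(1)=24; μ^(2)=10; μ^(3)=-19/3; μ^(4)=-25

((2, 0, 0, 0); (0, 0, 0, 4); (2, 2, 2, 0); (0, 0, 2, 0))


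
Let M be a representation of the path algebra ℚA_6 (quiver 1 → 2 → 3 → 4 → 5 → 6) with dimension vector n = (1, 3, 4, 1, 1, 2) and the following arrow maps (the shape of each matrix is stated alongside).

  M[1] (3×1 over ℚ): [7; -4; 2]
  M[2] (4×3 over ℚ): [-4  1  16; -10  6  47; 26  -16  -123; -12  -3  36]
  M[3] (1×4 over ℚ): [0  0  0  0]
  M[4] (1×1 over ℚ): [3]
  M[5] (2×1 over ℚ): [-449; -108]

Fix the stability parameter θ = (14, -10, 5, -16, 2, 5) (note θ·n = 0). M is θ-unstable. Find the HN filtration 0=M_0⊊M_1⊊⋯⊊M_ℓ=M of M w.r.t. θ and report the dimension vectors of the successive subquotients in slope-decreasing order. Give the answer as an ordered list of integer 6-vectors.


Interval decomposition of M: I[1,2], I[2,3]^2, I[3,3]^2, I[4,6], I[6,6].
HN type (ℓ=4): μ^(1)=5; μ^(2)=2; μ^(3)=-10; μ^(4)=-16

((0, 0, 4, 0, 0, 2); (1, 1, 0, 0, 1, 0); (0, 2, 0, 0, 0, 0); (0, 0, 0, 1, 0, 0))


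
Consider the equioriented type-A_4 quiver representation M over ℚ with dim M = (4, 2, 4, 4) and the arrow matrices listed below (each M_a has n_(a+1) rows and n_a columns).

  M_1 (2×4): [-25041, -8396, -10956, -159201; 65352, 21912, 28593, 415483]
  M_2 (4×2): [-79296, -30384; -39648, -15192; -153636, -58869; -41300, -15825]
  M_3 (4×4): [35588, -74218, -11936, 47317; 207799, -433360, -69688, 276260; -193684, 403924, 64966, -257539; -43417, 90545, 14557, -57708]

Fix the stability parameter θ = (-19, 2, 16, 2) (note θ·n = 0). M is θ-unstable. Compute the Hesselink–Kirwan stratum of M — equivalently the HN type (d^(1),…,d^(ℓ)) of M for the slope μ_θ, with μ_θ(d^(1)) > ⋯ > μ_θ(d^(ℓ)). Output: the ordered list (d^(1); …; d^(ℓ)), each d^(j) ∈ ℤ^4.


Via rank(M_{q-1}∘⋯∘M_p): M ≅ I[1,1]^2, I[1,2], I[1,4], I[3,3], I[3,4]^2, I[4,4].
μ_θ-semistable layers: μ^(1)=16; μ^(2)=9; μ^(3)=2; μ^(4)=-19

((0, 0, 1, 0); (0, 0, 3, 3); (0, 2, 0, 1); (4, 0, 0, 0))


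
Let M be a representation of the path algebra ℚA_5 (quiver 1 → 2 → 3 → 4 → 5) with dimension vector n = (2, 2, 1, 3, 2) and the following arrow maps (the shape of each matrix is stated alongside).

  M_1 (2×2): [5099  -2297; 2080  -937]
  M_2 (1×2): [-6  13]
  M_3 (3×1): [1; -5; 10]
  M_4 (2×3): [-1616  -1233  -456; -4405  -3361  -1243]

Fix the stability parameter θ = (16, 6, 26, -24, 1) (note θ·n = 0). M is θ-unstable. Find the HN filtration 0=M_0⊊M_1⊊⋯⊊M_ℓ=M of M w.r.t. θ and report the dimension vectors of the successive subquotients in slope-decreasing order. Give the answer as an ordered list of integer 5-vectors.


Via rank(M_{q-1}∘⋯∘M_p): M ≅ I[1,2], I[1,5], I[4,4], I[4,5].
μ_θ-semistable layers: μ^(1)=11; μ^(2)=5; μ^(3)=1; μ^(4)=-24

((1, 1, 0, 0, 0); (1, 1, 1, 1, 1); (0, 0, 0, 0, 1); (0, 0, 0, 2, 0))


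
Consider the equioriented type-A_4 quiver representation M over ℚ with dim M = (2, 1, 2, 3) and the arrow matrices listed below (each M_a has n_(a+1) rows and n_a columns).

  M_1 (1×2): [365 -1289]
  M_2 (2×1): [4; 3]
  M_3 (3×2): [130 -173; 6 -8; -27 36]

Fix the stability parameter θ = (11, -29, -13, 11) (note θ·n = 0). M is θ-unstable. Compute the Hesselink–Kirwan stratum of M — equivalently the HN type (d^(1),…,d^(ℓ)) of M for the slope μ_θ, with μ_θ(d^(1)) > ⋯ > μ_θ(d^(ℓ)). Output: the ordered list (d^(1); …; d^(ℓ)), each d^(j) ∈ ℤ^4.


Interval decomposition of M: I[1,1], I[1,4], I[3,4], I[4,4].
HN type (ℓ=3): μ^(1)=11; μ^(2)=-31/3; μ^(3)=-13

((1, 0, 0, 3); (1, 1, 1, 0); (0, 0, 1, 0))


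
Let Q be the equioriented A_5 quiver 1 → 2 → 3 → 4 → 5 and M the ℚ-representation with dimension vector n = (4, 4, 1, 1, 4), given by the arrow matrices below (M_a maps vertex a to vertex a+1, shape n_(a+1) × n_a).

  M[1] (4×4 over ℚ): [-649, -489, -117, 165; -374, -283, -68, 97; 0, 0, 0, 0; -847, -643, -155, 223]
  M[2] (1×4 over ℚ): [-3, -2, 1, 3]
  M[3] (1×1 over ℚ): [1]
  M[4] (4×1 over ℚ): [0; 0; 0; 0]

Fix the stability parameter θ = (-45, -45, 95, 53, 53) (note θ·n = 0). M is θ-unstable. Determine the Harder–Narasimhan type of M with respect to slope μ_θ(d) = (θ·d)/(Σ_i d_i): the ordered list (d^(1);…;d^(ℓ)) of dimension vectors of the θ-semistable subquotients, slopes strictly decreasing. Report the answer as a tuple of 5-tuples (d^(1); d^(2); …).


Interval decomposition of M: I[1,1]^2, I[1,2], I[1,4], I[2,2]^2, I[5,5]^4.
HN type (ℓ=3): μ^(1)=74; μ^(2)=53; μ^(3)=-45

((0, 0, 1, 1, 0); (0, 0, 0, 0, 4); (4, 4, 0, 0, 0))


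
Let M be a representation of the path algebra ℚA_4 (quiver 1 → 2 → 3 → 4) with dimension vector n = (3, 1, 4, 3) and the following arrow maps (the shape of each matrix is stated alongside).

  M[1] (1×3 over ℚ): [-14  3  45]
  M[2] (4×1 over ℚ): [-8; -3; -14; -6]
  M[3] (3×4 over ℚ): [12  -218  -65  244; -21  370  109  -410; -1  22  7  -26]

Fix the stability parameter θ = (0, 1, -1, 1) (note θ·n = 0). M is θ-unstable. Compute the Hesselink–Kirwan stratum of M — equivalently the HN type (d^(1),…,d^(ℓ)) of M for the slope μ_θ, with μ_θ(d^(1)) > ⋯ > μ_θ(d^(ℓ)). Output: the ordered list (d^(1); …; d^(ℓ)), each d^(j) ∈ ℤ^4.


Interval decomposition of M: I[1,1]^2, I[1,4], I[3,3]^2, I[3,4], I[4,4].
HN type (ℓ=3): μ^(1)=1; μ^(2)=0; μ^(3)=-1

((0, 0, 0, 3); (3, 1, 1, 0); (0, 0, 3, 0))


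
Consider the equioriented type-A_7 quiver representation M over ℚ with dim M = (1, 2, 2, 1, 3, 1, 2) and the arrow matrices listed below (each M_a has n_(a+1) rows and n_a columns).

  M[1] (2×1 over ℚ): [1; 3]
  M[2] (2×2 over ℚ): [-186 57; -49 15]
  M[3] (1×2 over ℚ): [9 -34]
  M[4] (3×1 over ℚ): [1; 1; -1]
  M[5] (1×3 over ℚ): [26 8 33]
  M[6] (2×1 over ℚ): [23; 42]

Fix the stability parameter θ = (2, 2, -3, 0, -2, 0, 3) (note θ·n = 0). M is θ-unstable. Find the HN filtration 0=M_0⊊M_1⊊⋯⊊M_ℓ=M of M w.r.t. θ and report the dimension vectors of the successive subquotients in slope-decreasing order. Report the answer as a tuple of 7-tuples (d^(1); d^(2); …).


Barcode: M ≅ I[1,7], I[2,3], I[5,5]^2, I[7,7]. HN layers by μ_θ (5 steps, strictly decreasing):
  μ^(1)=3; μ^(2)=0; μ^(3)=-1/5; μ^(4)=-1/2; μ^(5)=-2

((0, 0, 0, 0, 0, 0, 2); (0, 0, 0, 0, 0, 1, 0); (1, 1, 1, 1, 1, 0, 0); (0, 1, 1, 0, 0, 0, 0); (0, 0, 0, 0, 2, 0, 0))


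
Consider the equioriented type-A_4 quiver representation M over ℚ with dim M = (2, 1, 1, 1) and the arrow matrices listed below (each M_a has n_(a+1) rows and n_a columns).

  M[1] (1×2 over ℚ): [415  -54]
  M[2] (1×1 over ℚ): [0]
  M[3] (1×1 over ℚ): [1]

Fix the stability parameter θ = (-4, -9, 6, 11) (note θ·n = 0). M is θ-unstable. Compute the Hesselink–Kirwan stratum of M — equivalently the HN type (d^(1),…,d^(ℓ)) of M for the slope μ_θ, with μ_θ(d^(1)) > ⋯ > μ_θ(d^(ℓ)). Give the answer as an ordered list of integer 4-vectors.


Barcode: M ≅ I[1,1], I[1,2], I[3,4]. HN layers by μ_θ (4 steps, strictly decreasing):
  μ^(1)=11; μ^(2)=6; μ^(3)=-4; μ^(4)=-13/2

((0, 0, 0, 1); (0, 0, 1, 0); (1, 0, 0, 0); (1, 1, 0, 0))


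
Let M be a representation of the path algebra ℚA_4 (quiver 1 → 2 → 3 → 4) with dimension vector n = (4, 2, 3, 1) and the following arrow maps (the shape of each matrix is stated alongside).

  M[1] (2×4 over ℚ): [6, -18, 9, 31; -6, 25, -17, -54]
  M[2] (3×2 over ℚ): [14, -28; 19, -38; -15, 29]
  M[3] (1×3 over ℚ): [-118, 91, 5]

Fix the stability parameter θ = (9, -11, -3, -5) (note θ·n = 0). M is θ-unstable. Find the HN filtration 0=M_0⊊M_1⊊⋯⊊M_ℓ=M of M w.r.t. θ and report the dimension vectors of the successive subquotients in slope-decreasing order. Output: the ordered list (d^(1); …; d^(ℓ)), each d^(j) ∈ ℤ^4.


Barcode: M ≅ I[1,1]^2, I[1,3], I[1,4], I[3,3]. HN layers by μ_θ (4 steps, strictly decreasing):
  μ^(1)=9; μ^(2)=-5/3; μ^(3)=-5/2; μ^(4)=-3

((2, 0, 0, 0); (1, 1, 1, 0); (1, 1, 1, 1); (0, 0, 1, 0))


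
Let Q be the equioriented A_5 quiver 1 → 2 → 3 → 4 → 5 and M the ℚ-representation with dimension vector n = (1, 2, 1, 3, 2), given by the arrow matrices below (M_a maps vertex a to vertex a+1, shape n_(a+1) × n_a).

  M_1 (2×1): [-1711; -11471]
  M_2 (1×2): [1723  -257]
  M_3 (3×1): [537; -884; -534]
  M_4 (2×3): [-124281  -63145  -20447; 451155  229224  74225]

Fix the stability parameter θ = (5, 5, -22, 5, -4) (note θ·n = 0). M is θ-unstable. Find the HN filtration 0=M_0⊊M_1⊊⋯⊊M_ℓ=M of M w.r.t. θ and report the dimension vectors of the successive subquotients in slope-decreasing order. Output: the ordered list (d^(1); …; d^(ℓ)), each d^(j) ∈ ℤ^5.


Interval decomposition of M: I[1,5], I[2,2], I[4,4], I[4,5].
HN type (ℓ=3): μ^(1)=5; μ^(2)=1/2; μ^(3)=-4

((0, 1, 0, 1, 0); (0, 0, 0, 2, 2); (1, 1, 1, 0, 0))


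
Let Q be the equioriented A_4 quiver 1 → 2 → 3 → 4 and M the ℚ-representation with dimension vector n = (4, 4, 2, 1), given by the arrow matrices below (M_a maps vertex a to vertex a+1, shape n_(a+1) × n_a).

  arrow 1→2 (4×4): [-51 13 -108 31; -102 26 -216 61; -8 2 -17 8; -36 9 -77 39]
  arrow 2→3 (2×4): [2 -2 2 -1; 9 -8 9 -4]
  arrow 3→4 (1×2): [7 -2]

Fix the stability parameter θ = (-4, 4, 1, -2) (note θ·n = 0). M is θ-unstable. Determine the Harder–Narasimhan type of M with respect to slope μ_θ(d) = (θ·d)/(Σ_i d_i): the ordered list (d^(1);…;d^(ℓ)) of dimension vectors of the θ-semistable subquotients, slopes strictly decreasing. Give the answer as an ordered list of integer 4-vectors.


Via rank(M_{q-1}∘⋯∘M_p): M ≅ I[1,2]^2, I[1,3], I[1,4].
μ_θ-semistable layers: μ^(1)=4; μ^(2)=5/2; μ^(3)=1; μ^(4)=-4

((0, 2, 0, 0); (0, 1, 1, 0); (0, 1, 1, 1); (4, 0, 0, 0))


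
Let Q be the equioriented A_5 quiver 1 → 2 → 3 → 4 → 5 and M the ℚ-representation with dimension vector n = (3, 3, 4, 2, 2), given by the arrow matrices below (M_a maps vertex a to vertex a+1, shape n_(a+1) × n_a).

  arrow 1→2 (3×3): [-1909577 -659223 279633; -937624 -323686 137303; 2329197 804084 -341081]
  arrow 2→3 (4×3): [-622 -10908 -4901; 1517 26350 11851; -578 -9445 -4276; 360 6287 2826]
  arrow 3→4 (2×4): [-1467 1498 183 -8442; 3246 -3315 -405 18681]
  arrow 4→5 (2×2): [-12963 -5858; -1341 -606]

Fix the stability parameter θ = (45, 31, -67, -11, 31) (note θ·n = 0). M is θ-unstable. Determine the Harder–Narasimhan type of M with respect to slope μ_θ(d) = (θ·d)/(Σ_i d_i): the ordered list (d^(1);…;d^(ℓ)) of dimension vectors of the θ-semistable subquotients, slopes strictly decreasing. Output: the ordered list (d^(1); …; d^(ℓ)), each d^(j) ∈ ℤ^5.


Interval decomposition of M: I[1,3], I[1,4], I[1,5], I[3,3], I[5,5].
HN type (ℓ=4): μ^(1)=31; μ^(2)=3; μ^(3)=-1/2; μ^(4)=-67

((0, 0, 0, 0, 2); (1, 1, 1, 0, 0); (2, 2, 2, 2, 0); (0, 0, 1, 0, 0))


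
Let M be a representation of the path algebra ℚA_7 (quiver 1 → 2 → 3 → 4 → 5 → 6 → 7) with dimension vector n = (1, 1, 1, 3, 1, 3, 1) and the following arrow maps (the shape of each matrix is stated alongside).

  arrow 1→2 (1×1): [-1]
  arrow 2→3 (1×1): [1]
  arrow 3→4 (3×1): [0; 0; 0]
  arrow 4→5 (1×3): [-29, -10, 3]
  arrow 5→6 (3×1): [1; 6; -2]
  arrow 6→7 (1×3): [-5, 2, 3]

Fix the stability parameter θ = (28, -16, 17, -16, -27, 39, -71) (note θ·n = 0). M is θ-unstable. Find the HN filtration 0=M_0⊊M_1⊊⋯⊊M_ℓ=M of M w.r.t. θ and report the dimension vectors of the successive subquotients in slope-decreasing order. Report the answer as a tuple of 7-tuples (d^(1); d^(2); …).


Barcode: M ≅ I[1,3], I[4,4]^2, I[4,7], I[6,6]^2. HN layers by μ_θ (5 steps, strictly decreasing):
  μ^(1)=39; μ^(2)=17; μ^(3)=6; μ^(4)=-16; μ^(5)=-43/2

((0, 0, 0, 0, 0, 2, 0); (0, 0, 1, 0, 0, 0, 0); (1, 1, 0, 0, 0, 0, 0); (0, 0, 0, 2, 0, 1, 1); (0, 0, 0, 1, 1, 0, 0))


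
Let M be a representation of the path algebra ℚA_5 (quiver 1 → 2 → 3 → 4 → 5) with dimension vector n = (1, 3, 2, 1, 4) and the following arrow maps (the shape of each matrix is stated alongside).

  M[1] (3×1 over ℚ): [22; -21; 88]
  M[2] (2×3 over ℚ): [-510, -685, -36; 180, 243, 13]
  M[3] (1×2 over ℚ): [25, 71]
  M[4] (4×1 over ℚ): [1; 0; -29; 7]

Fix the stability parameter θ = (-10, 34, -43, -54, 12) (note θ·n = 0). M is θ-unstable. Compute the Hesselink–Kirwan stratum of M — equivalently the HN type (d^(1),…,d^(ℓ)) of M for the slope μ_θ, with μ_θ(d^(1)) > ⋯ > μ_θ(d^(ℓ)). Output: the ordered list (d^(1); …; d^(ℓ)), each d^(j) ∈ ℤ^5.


Via rank(M_{q-1}∘⋯∘M_p): M ≅ I[1,5], I[2,2], I[2,3], I[5,5]^3.
μ_θ-semistable layers: μ^(1)=34; μ^(2)=12; μ^(3)=-9/2; μ^(4)=-73/4

((0, 1, 0, 0, 0); (0, 0, 0, 0, 4); (0, 1, 1, 0, 0); (1, 1, 1, 1, 0))


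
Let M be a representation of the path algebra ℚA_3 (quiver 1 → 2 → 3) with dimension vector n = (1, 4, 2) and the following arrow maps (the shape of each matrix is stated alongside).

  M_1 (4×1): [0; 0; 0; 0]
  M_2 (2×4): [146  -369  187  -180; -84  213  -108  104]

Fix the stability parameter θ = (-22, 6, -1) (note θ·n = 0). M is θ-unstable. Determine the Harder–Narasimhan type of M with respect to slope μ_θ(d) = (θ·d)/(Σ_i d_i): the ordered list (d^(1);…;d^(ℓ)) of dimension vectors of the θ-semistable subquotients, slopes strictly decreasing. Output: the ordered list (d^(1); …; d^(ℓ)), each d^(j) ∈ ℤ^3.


Via rank(M_{q-1}∘⋯∘M_p): M ≅ I[1,1], I[2,2]^2, I[2,3]^2.
μ_θ-semistable layers: μ^(1)=6; μ^(2)=5/2; μ^(3)=-22

((0, 2, 0); (0, 2, 2); (1, 0, 0))


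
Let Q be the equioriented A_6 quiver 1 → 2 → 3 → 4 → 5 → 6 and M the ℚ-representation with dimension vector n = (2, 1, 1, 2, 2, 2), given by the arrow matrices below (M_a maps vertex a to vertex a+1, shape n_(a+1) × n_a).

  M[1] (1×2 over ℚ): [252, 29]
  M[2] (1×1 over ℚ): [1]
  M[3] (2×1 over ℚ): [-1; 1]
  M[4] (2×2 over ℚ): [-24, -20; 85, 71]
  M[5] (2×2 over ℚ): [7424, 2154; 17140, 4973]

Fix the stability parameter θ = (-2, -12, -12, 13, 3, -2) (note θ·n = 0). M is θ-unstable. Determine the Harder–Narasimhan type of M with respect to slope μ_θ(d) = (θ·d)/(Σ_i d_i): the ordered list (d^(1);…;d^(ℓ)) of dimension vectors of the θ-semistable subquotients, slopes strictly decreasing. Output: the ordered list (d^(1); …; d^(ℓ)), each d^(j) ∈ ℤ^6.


Barcode: M ≅ I[1,1], I[1,6], I[4,6]. HN layers by μ_θ (3 steps, strictly decreasing):
  μ^(1)=14/3; μ^(2)=-2; μ^(3)=-26/3

((0, 0, 0, 2, 2, 2); (1, 0, 0, 0, 0, 0); (1, 1, 1, 0, 0, 0))


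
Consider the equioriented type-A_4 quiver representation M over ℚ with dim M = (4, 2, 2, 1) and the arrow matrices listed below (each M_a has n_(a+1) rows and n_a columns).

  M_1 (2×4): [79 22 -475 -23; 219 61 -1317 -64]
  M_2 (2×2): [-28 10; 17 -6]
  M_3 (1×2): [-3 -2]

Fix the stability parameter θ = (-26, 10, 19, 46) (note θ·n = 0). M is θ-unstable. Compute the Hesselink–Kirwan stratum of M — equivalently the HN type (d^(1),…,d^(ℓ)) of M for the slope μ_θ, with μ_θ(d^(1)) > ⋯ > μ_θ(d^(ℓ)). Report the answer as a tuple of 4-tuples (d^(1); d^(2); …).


Barcode: M ≅ I[1,1]^2, I[1,3], I[1,4]. HN layers by μ_θ (4 steps, strictly decreasing):
  μ^(1)=46; μ^(2)=19; μ^(3)=10; μ^(4)=-26

((0, 0, 0, 1); (0, 0, 2, 0); (0, 2, 0, 0); (4, 0, 0, 0))


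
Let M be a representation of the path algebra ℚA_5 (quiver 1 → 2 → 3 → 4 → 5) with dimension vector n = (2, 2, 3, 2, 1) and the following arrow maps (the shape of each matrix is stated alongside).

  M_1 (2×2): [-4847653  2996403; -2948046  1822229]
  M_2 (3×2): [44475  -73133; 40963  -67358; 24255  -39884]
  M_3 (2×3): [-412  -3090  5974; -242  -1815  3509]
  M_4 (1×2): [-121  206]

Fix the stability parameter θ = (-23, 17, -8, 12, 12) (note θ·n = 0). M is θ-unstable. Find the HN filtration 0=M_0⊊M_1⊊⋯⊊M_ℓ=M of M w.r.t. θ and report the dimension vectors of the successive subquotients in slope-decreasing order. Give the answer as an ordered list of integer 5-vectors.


Interval decomposition of M: I[1,3]^2, I[3,4], I[4,5].
HN type (ℓ=4): μ^(1)=12; μ^(2)=9/2; μ^(3)=-8; μ^(4)=-23

((0, 0, 0, 2, 1); (0, 2, 2, 0, 0); (0, 0, 1, 0, 0); (2, 0, 0, 0, 0))


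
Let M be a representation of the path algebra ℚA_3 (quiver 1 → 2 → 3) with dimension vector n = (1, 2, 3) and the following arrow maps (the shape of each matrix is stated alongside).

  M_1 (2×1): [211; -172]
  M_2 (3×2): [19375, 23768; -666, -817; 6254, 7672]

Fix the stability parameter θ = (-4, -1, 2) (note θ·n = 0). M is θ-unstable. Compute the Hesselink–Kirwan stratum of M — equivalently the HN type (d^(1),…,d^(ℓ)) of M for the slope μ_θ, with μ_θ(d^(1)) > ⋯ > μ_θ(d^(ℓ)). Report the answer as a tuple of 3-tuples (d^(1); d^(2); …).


Barcode: M ≅ I[1,3], I[2,3], I[3,3]. HN layers by μ_θ (3 steps, strictly decreasing):
  μ^(1)=2; μ^(2)=-1; μ^(3)=-4

((0, 0, 3); (0, 2, 0); (1, 0, 0))


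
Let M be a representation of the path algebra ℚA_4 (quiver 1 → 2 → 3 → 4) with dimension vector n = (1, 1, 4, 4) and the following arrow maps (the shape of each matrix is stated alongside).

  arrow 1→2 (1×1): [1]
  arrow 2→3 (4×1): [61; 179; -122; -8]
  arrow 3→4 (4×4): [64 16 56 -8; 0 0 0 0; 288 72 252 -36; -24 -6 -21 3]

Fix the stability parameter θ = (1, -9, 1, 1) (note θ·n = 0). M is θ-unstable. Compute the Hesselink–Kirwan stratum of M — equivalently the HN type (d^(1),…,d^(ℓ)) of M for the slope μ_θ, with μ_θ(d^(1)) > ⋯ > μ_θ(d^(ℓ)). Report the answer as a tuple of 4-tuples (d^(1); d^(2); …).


Barcode: M ≅ I[1,3], I[3,3]^2, I[3,4], I[4,4]^3. HN layers by μ_θ (2 steps, strictly decreasing):
  μ^(1)=1; μ^(2)=-4

((0, 0, 4, 4); (1, 1, 0, 0))


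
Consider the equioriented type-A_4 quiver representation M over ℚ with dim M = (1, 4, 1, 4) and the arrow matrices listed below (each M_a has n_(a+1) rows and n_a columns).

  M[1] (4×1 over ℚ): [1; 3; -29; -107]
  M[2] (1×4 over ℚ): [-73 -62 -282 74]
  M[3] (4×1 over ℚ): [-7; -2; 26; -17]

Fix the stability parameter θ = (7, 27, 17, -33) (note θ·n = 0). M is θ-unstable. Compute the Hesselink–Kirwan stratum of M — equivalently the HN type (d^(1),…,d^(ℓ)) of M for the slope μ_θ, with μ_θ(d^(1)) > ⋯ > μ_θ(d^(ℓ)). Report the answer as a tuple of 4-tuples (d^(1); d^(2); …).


Via rank(M_{q-1}∘⋯∘M_p): M ≅ I[1,4], I[2,2]^3, I[4,4]^3.
μ_θ-semistable layers: μ^(1)=27; μ^(2)=9/2; μ^(3)=-33

((0, 3, 0, 0); (1, 1, 1, 1); (0, 0, 0, 3))


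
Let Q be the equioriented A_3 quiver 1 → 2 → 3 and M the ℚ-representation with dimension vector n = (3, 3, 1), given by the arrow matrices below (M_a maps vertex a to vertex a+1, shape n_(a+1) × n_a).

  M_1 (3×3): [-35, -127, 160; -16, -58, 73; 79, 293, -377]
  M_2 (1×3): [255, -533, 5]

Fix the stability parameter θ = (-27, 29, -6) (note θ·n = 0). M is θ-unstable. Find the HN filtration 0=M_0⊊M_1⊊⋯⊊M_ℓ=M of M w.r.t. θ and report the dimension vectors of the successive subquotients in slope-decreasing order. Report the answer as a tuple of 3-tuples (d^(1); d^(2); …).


Interval decomposition of M: I[1,1], I[1,2], I[1,3], I[2,2].
HN type (ℓ=3): μ^(1)=29; μ^(2)=23/2; μ^(3)=-27

((0, 2, 0); (0, 1, 1); (3, 0, 0))


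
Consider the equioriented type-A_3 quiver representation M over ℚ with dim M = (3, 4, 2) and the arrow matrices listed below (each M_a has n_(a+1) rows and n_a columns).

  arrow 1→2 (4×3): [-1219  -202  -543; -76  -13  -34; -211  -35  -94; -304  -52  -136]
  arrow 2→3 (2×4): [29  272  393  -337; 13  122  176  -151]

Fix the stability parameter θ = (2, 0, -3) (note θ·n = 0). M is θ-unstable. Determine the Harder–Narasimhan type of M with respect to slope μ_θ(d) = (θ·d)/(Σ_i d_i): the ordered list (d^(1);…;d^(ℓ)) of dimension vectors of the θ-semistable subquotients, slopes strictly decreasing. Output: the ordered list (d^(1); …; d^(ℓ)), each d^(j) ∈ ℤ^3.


Via rank(M_{q-1}∘⋯∘M_p): M ≅ I[1,2], I[1,3]^2, I[2,2].
μ_θ-semistable layers: μ^(1)=1; μ^(2)=0; μ^(3)=-1/3

((1, 1, 0); (0, 1, 0); (2, 2, 2))


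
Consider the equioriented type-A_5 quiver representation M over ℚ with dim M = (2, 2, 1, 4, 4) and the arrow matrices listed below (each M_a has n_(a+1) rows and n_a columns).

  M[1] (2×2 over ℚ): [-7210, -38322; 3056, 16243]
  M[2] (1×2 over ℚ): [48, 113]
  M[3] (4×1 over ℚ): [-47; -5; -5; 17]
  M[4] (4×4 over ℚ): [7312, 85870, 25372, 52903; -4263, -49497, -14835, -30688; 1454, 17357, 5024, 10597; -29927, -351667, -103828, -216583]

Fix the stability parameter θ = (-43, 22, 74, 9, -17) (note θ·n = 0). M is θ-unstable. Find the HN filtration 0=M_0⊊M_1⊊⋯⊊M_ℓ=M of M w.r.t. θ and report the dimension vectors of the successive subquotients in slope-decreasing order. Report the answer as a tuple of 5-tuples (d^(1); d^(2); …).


Interval decomposition of M: I[1,2], I[1,5], I[4,5]^3.
HN type (ℓ=3): μ^(1)=22; μ^(2)=-4; μ^(3)=-43

((0, 2, 1, 1, 1); (0, 0, 0, 3, 3); (2, 0, 0, 0, 0))


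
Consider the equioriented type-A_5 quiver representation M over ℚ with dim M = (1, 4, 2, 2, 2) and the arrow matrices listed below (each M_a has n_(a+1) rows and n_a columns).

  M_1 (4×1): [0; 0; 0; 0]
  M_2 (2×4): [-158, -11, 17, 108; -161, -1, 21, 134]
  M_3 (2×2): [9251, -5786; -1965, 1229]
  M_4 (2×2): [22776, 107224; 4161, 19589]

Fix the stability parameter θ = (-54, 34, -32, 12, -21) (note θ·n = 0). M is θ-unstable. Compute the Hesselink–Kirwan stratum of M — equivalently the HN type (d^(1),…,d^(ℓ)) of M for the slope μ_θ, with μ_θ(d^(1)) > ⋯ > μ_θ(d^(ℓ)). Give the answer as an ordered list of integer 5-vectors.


Interval decomposition of M: I[1,1], I[2,2]^2, I[2,4], I[2,5], I[5,5].
HN type (ℓ=6): μ^(1)=34; μ^(2)=12; μ^(3)=1; μ^(4)=-7/4; μ^(5)=-21; μ^(6)=-54

((0, 2, 0, 0, 0); (0, 0, 0, 1, 0); (0, 1, 1, 0, 0); (0, 1, 1, 1, 1); (0, 0, 0, 0, 1); (1, 0, 0, 0, 0))


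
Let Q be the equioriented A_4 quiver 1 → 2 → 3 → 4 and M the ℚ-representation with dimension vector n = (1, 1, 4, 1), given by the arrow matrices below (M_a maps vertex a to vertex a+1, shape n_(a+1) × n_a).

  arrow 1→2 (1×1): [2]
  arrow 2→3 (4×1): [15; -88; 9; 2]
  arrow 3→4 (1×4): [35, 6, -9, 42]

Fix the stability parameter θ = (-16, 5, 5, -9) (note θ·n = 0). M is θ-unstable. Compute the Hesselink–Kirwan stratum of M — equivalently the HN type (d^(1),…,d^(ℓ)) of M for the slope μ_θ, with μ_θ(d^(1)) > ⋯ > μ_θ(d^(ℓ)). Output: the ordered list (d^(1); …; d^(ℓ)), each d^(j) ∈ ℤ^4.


Via rank(M_{q-1}∘⋯∘M_p): M ≅ I[1,3], I[3,3]^2, I[3,4].
μ_θ-semistable layers: μ^(1)=5; μ^(2)=-2; μ^(3)=-16

((0, 1, 3, 0); (0, 0, 1, 1); (1, 0, 0, 0))


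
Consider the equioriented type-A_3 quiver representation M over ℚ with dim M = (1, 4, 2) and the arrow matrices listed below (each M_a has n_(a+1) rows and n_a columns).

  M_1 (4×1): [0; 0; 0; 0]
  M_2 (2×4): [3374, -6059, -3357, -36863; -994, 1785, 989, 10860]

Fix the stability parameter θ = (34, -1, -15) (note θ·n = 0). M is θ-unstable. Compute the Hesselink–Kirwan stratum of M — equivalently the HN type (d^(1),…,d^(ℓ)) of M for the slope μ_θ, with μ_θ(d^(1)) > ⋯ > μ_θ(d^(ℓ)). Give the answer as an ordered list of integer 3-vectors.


Via rank(M_{q-1}∘⋯∘M_p): M ≅ I[1,1], I[2,2]^2, I[2,3]^2.
μ_θ-semistable layers: μ^(1)=34; μ^(2)=-1; μ^(3)=-8

((1, 0, 0); (0, 2, 0); (0, 2, 2))


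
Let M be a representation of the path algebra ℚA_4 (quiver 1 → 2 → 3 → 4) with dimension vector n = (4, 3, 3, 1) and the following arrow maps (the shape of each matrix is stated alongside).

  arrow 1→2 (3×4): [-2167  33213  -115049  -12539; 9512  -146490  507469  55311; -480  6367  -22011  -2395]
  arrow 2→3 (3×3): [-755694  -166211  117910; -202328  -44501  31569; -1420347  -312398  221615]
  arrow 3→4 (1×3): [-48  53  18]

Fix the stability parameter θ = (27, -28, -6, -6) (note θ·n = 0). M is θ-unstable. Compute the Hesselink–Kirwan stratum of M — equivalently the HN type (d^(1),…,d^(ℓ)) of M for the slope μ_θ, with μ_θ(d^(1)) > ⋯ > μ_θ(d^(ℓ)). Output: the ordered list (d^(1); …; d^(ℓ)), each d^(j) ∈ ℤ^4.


Via rank(M_{q-1}∘⋯∘M_p): M ≅ I[1,1], I[1,3]^2, I[1,4].
μ_θ-semistable layers: μ^(1)=27; μ^(2)=-7/3; μ^(3)=-13/4

((1, 0, 0, 0); (2, 2, 2, 0); (1, 1, 1, 1))


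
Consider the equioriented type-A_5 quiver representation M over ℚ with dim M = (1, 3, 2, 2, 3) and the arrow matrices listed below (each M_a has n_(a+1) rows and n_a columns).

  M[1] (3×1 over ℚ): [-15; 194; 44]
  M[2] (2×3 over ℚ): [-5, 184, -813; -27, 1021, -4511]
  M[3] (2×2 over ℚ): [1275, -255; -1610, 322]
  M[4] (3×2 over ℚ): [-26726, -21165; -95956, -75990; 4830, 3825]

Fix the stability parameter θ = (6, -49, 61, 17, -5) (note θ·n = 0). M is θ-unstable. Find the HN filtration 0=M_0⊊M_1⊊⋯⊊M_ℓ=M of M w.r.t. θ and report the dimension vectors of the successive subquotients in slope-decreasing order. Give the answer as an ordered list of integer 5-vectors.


Via rank(M_{q-1}∘⋯∘M_p): M ≅ I[1,3], I[2,2], I[2,4], I[4,5], I[5,5]^2.
μ_θ-semistable layers: μ^(1)=61; μ^(2)=39; μ^(3)=6; μ^(4)=-5; μ^(5)=-43/2; μ^(6)=-49

((0, 0, 1, 0, 0); (0, 0, 1, 1, 0); (0, 0, 0, 1, 1); (0, 0, 0, 0, 2); (1, 1, 0, 0, 0); (0, 2, 0, 0, 0))


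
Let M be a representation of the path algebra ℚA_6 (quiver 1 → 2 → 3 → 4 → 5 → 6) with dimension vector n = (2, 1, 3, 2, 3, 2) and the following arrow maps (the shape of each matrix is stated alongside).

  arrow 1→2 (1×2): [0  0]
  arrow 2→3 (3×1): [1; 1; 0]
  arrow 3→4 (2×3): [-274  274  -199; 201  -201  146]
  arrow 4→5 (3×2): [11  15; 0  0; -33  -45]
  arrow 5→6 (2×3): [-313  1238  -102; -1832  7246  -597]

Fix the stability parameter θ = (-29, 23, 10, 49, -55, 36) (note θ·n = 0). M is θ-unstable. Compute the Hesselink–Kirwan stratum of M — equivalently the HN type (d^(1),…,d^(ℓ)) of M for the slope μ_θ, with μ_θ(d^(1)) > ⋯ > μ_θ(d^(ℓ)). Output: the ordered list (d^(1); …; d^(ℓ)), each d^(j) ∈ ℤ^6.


Via rank(M_{q-1}∘⋯∘M_p): M ≅ I[1,1]^2, I[2,3], I[3,4], I[3,6], I[5,5], I[5,6].
μ_θ-semistable layers: μ^(1)=49; μ^(2)=36; μ^(3)=33/2; μ^(4)=10; μ^(5)=4/3; μ^(6)=-29; μ^(7)=-55

((0, 0, 0, 1, 0, 0); (0, 0, 0, 0, 0, 2); (0, 1, 1, 0, 0, 0); (0, 0, 1, 0, 0, 0); (0, 0, 1, 1, 1, 0); (2, 0, 0, 0, 0, 0); (0, 0, 0, 0, 2, 0))


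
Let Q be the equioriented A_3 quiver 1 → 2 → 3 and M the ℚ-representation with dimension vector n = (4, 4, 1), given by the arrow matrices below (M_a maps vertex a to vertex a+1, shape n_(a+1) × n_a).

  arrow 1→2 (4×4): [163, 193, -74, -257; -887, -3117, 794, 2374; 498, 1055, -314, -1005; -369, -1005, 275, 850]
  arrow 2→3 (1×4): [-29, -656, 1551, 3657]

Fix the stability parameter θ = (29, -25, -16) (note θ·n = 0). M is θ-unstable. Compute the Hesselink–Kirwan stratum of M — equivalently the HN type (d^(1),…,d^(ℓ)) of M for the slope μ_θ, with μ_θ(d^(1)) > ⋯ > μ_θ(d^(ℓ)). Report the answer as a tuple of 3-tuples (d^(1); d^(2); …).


Barcode: M ≅ I[1,2]^3, I[1,3]. HN layers by μ_θ (2 steps, strictly decreasing):
  μ^(1)=2; μ^(2)=-4

((3, 3, 0); (1, 1, 1))


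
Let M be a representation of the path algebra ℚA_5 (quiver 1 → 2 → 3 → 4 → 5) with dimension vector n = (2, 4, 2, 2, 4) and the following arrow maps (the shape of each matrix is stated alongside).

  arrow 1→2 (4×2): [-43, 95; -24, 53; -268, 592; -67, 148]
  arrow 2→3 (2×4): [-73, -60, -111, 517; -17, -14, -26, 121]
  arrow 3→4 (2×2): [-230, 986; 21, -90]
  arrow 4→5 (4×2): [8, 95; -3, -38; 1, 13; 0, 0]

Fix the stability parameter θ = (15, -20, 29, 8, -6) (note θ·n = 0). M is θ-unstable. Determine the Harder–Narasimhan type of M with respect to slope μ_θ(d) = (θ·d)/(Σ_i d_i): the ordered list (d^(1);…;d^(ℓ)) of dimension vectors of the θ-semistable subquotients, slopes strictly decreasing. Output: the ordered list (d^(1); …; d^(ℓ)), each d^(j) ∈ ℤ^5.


Barcode: M ≅ I[1,2], I[1,5], I[2,2], I[2,5], I[5,5]^2. HN layers by μ_θ (4 steps, strictly decreasing):
  μ^(1)=31/3; μ^(2)=-5/2; μ^(3)=-6; μ^(4)=-20

((0, 0, 2, 2, 2); (2, 2, 0, 0, 0); (0, 0, 0, 0, 2); (0, 2, 0, 0, 0))


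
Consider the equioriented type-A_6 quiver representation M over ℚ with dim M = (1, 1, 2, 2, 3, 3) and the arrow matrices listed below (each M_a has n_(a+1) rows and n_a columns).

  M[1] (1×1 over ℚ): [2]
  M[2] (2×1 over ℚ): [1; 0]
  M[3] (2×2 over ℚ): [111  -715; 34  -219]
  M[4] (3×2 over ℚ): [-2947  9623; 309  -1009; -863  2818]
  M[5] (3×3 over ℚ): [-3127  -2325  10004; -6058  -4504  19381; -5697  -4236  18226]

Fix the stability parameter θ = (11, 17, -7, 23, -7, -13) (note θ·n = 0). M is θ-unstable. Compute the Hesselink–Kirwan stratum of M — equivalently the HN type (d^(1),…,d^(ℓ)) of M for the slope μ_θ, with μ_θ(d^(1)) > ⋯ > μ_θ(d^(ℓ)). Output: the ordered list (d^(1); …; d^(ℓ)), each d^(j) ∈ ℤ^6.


Interval decomposition of M: I[1,6], I[3,6], I[5,6].
HN type (ℓ=4): μ^(1)=4; μ^(2)=1; μ^(3)=-7; μ^(4)=-10

((1, 1, 1, 1, 1, 1); (0, 0, 0, 1, 1, 1); (0, 0, 1, 0, 0, 0); (0, 0, 0, 0, 1, 1))


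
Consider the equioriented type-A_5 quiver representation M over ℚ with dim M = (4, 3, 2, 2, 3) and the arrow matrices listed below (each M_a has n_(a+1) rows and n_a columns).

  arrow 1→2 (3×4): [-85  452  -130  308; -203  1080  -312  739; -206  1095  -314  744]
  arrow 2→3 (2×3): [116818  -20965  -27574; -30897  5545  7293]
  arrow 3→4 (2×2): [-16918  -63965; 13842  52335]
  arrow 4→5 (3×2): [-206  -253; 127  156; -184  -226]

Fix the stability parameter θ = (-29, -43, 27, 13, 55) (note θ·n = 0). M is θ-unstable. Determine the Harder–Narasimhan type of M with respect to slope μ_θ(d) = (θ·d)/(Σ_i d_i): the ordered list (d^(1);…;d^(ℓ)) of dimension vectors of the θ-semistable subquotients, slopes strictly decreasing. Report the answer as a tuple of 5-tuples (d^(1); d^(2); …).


Interval decomposition of M: I[1,1], I[1,2], I[1,3], I[1,5], I[4,5], I[5,5].
HN type (ℓ=6): μ^(1)=55; μ^(2)=27; μ^(3)=20; μ^(4)=13; μ^(5)=-29; μ^(6)=-36

((0, 0, 0, 0, 3); (0, 0, 1, 0, 0); (0, 0, 1, 1, 0); (0, 0, 0, 1, 0); (1, 0, 0, 0, 0); (3, 3, 0, 0, 0))


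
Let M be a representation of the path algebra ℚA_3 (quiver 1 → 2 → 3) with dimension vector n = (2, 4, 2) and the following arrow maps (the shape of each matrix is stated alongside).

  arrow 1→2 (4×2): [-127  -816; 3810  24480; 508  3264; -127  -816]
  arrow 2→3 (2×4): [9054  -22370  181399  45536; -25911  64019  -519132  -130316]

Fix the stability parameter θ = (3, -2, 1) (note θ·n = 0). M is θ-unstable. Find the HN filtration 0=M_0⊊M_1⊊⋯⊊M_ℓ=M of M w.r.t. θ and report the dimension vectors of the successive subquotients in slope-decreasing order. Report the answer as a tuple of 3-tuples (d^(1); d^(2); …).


Barcode: M ≅ I[1,1], I[1,3], I[2,2]^2, I[2,3]. HN layers by μ_θ (4 steps, strictly decreasing):
  μ^(1)=3; μ^(2)=1; μ^(3)=1/2; μ^(4)=-2

((1, 0, 0); (0, 0, 2); (1, 1, 0); (0, 3, 0))


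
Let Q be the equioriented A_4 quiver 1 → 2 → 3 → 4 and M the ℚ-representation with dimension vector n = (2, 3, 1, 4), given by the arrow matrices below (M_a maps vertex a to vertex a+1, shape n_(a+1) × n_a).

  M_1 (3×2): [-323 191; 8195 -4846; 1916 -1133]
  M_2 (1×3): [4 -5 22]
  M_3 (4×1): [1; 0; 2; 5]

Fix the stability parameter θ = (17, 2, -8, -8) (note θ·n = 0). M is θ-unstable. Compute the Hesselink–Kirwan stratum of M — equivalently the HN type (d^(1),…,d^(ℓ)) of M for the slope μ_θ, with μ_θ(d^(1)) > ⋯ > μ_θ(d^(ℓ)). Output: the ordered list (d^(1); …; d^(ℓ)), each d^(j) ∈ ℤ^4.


Barcode: M ≅ I[1,2], I[1,4], I[2,2], I[4,4]^3. HN layers by μ_θ (4 steps, strictly decreasing):
  μ^(1)=19/2; μ^(2)=2; μ^(3)=3/4; μ^(4)=-8

((1, 1, 0, 0); (0, 1, 0, 0); (1, 1, 1, 1); (0, 0, 0, 3))


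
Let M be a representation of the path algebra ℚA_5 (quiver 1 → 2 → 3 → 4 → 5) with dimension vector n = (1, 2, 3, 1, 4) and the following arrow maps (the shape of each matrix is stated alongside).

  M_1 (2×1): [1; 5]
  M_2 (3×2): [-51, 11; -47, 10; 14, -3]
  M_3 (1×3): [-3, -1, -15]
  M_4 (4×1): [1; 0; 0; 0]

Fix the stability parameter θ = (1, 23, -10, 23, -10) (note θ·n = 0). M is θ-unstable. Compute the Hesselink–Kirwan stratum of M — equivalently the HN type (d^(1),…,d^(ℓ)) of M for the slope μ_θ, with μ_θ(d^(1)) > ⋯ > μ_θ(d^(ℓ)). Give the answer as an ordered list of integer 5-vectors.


Barcode: M ≅ I[1,3], I[2,5], I[3,3], I[5,5]^3. HN layers by μ_θ (3 steps, strictly decreasing):
  μ^(1)=13/2; μ^(2)=1; μ^(3)=-10

((0, 2, 2, 1, 1); (1, 0, 0, 0, 0); (0, 0, 1, 0, 3))


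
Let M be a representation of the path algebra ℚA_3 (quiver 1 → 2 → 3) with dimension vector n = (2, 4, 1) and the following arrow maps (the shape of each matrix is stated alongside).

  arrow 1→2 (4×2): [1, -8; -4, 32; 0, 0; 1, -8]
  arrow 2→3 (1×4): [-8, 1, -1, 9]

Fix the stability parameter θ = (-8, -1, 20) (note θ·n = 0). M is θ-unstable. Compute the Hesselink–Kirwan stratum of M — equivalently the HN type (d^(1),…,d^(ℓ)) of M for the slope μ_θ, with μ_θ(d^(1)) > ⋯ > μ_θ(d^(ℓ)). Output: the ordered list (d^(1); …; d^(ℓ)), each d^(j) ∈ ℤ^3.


Interval decomposition of M: I[1,1], I[1,3], I[2,2]^3.
HN type (ℓ=3): μ^(1)=20; μ^(2)=-1; μ^(3)=-8

((0, 0, 1); (0, 4, 0); (2, 0, 0))


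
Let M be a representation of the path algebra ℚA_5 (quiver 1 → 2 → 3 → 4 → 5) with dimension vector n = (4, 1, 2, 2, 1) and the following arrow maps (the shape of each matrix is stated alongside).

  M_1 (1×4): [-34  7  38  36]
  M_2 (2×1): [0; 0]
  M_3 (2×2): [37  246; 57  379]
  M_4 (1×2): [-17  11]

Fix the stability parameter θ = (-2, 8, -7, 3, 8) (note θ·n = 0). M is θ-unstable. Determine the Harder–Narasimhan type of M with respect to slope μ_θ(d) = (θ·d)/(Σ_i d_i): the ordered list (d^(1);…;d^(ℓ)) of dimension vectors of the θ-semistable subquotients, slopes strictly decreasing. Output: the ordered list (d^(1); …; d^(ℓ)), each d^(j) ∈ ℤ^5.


Barcode: M ≅ I[1,1]^3, I[1,2], I[3,4], I[3,5]. HN layers by μ_θ (4 steps, strictly decreasing):
  μ^(1)=8; μ^(2)=3; μ^(3)=-2; μ^(4)=-7

((0, 1, 0, 0, 1); (0, 0, 0, 2, 0); (4, 0, 0, 0, 0); (0, 0, 2, 0, 0))


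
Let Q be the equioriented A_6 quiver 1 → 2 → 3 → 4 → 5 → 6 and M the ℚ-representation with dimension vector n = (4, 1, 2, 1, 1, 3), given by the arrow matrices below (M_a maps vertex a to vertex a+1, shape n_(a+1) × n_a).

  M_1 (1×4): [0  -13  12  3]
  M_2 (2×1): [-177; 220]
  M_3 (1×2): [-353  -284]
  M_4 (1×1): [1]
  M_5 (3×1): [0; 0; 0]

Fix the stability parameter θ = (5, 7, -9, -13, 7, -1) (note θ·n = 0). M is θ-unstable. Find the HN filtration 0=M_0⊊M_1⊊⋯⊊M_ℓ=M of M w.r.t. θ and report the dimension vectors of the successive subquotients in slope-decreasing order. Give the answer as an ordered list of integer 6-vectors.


Interval decomposition of M: I[1,1]^3, I[1,5], I[3,3], I[6,6]^3.
HN type (ℓ=5): μ^(1)=7; μ^(2)=5; μ^(3)=-1; μ^(4)=-5/2; μ^(5)=-9

((0, 0, 0, 0, 1, 0); (3, 0, 0, 0, 0, 0); (0, 0, 0, 0, 0, 3); (1, 1, 1, 1, 0, 0); (0, 0, 1, 0, 0, 0))


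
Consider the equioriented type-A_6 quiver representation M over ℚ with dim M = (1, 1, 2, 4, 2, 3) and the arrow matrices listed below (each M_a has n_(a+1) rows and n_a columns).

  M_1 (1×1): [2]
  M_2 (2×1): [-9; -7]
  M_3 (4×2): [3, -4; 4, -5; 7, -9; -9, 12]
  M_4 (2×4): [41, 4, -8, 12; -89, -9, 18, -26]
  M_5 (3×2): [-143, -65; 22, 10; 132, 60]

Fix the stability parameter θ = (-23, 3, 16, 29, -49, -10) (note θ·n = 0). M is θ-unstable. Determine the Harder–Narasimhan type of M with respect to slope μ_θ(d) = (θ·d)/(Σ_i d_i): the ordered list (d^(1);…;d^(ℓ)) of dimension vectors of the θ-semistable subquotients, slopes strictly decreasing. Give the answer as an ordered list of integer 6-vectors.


Barcode: M ≅ I[1,6], I[3,5], I[4,4]^2, I[6,6]^2. HN layers by μ_θ (5 steps, strictly decreasing):
  μ^(1)=29; μ^(2)=-4/3; μ^(3)=-11/5; μ^(4)=-10; μ^(5)=-23

((0, 0, 0, 2, 0, 0); (0, 0, 1, 1, 1, 0); (0, 1, 1, 1, 1, 1); (0, 0, 0, 0, 0, 2); (1, 0, 0, 0, 0, 0))
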